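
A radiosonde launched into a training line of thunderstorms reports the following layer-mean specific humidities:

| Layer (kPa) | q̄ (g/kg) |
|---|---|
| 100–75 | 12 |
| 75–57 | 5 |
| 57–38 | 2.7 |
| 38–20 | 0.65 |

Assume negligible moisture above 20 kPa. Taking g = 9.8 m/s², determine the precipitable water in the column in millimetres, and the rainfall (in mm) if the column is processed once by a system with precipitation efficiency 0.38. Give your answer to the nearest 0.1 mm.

PW ≈ 46.2 mm; rainfall ≈ 17.6 mm

Precipitable water is the column-integrated vapour mass per unit area: PW = (1/g) Σ q̄ Δp, with q in kg/kg and Δp in Pa (1 kg/m² of water = 1 mm).
Layer 100–75 kPa: Δp = 250 hPa = 25000 Pa, q̄ = 0.012 kg/kg → 0.012 × 25000 / 9.8 = 30.61 mm
Layer 75–57 kPa: Δp = 180 hPa = 18000 Pa, q̄ = 0.005 kg/kg → 0.005 × 18000 / 9.8 = 9.18 mm
Layer 57–38 kPa: Δp = 190 hPa = 19000 Pa, q̄ = 0.0027 kg/kg → 0.0027 × 19000 / 9.8 = 5.23 mm
Layer 38–20 kPa: Δp = 180 hPa = 18000 Pa, q̄ = 0.00065 kg/kg → 0.00065 × 18000 / 9.8 = 1.19 mm
PW = 30.61 + 9.18 + 5.23 + 1.19 = 46.21 ≈ 46.2 mm.
Rainfall = ε × PW = 0.38 × 46.2 = 17.6 mm.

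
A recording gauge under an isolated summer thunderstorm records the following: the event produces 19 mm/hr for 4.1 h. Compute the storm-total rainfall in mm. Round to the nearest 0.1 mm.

Total = Σ Rᵢ Δtᵢ = 19 × 4.1
      = 77.9 = 77.9 mm.

total ≈ 77.9 mm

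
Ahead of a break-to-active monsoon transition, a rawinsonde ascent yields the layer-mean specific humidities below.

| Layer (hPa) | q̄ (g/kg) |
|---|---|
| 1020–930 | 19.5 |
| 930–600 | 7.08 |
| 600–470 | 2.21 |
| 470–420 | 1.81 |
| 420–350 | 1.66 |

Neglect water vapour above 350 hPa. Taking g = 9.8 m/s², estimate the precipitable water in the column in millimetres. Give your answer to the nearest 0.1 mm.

PW ≈ 46.8 mm

Precipitable water is the column-integrated vapour mass per unit area: PW = (1/g) Σ q̄ Δp, with q in kg/kg and Δp in Pa (1 kg/m² of water = 1 mm).
Layer 1020–930 hPa: Δp = 90 hPa = 9000 Pa, q̄ = 0.0195 kg/kg → 0.0195 × 9000 / 9.8 = 17.91 mm
Layer 930–600 hPa: Δp = 330 hPa = 33000 Pa, q̄ = 0.00708 kg/kg → 0.00708 × 33000 / 9.8 = 23.84 mm
Layer 600–470 hPa: Δp = 130 hPa = 13000 Pa, q̄ = 0.00221 kg/kg → 0.00221 × 13000 / 9.8 = 2.93 mm
Layer 470–420 hPa: Δp = 50 hPa = 5000 Pa, q̄ = 0.00181 kg/kg → 0.00181 × 5000 / 9.8 = 0.92 mm
Layer 420–350 hPa: Δp = 70 hPa = 7000 Pa, q̄ = 0.00166 kg/kg → 0.00166 × 7000 / 9.8 = 1.19 mm
PW = 17.91 + 23.84 + 2.93 + 0.92 + 1.19 = 46.79 ≈ 46.8 mm.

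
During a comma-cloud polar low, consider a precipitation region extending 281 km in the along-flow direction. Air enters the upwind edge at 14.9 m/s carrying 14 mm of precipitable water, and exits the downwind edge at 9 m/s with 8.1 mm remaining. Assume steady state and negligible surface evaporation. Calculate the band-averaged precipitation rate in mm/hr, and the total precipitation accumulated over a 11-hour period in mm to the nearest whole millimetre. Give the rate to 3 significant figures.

R ≈ 1.74 mm/hr; total ≈ 19 mm

Column moisture flux per unit crosswind length is F = V × PW.
Inflow: F_in = 14.9 × 14 = 208.6 mm·m/s
Outflow: F_out = 9 × 8.1 = 72.9 mm·m/s
Steady-state rate R = (F_in − F_out)/L = (208.6 − 72.9) / 281000 m = 4.829e-04 mm/s.
R = 4.829e-04 × 3600 = 1.74 mm/hr.
Over 11 h: total = 1.74 × 11 = 19.14 ≈ 19 mm.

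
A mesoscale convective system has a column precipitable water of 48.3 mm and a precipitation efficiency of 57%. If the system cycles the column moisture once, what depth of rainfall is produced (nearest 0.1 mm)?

rainfall ≈ 27.5 mm

Rainfall = ε × PW = 0.57 × 48.3 = 27.5 mm.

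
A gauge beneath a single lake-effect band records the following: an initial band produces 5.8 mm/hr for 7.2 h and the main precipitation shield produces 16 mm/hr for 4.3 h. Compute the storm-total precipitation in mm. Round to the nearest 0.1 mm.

total ≈ 110.6 mm

Total = Σ Rᵢ Δtᵢ = 5.8 × 7.2 + 16 × 4.3
      = 41.76 + 68.8 = 110.6 mm.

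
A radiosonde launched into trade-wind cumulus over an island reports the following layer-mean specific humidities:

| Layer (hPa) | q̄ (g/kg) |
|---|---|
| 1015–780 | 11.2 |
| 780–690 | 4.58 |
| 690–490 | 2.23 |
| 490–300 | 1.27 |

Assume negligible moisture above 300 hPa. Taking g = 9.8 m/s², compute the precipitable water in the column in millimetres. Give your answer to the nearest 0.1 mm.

PW ≈ 38.1 mm

Precipitable water is the column-integrated vapour mass per unit area: PW = (1/g) Σ q̄ Δp, with q in kg/kg and Δp in Pa (1 kg/m² of water = 1 mm).
Layer 1015–780 hPa: Δp = 235 hPa = 23500 Pa, q̄ = 0.0112 kg/kg → 0.0112 × 23500 / 9.8 = 26.86 mm
Layer 780–690 hPa: Δp = 90 hPa = 9000 Pa, q̄ = 0.00458 kg/kg → 0.00458 × 9000 / 9.8 = 4.21 mm
Layer 690–490 hPa: Δp = 200 hPa = 20000 Pa, q̄ = 0.00223 kg/kg → 0.00223 × 20000 / 9.8 = 4.55 mm
Layer 490–300 hPa: Δp = 190 hPa = 19000 Pa, q̄ = 0.00127 kg/kg → 0.00127 × 19000 / 9.8 = 2.46 mm
PW = 26.86 + 4.21 + 4.55 + 2.46 = 38.08 ≈ 38.1 mm.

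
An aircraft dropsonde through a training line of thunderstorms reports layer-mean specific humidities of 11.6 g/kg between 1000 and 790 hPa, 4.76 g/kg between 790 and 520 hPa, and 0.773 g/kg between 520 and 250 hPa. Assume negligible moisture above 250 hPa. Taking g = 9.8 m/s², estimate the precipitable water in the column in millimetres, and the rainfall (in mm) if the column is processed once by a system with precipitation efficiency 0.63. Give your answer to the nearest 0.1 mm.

PW ≈ 40.1 mm; rainfall ≈ 25.3 mm

Precipitable water is the column-integrated vapour mass per unit area: PW = (1/g) Σ q̄ Δp, with q in kg/kg and Δp in Pa (1 kg/m² of water = 1 mm).
Layer 1000–790 hPa: Δp = 210 hPa = 21000 Pa, q̄ = 0.0116 kg/kg → 0.0116 × 21000 / 9.8 = 24.86 mm
Layer 790–520 hPa: Δp = 270 hPa = 27000 Pa, q̄ = 0.00476 kg/kg → 0.00476 × 27000 / 9.8 = 13.11 mm
Layer 520–250 hPa: Δp = 270 hPa = 27000 Pa, q̄ = 0.000773 kg/kg → 0.000773 × 27000 / 9.8 = 2.13 mm
PW = 24.86 + 13.11 + 2.13 = 40.10 ≈ 40.1 mm.
Rainfall = ε × PW = 0.63 × 40.1 = 25.3 mm.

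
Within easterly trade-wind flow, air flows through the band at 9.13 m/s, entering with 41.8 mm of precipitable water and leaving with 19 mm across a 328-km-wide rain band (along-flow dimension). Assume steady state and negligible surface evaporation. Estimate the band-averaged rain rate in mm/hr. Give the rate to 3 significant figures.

Column moisture flux per unit crosswind length is F = V × PW.
Inflow: F_in = 9.13 × 41.8 = 381.634 mm·m/s
Outflow: F_out = 9.13 × 19 = 173.47 mm·m/s
Steady-state rate R = (F_in − F_out)/L = (381.634 − 173.47) / 328000 m = 6.346e-04 mm/s.
R = 6.346e-04 × 3600 = 2.28 mm/hr.

R ≈ 2.28 mm/hr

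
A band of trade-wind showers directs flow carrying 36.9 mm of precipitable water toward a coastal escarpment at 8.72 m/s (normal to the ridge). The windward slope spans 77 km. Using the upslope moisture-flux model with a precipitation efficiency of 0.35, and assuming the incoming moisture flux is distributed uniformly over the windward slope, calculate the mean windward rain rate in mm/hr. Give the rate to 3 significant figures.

R ≈ 5.27 mm/hr

Incoming column moisture flux per unit ridge length: F = V × PW = 8.72 × 36.9 = 321.768 mm·m/s.
Spread over the 77 km slope with efficiency ε = 0.35: R = ε·F/W = 0.35 × 321.768 / 77000 m = 1.463e-03 mm/s.
R = 1.463e-03 × 3600 = 5.27 mm/hr.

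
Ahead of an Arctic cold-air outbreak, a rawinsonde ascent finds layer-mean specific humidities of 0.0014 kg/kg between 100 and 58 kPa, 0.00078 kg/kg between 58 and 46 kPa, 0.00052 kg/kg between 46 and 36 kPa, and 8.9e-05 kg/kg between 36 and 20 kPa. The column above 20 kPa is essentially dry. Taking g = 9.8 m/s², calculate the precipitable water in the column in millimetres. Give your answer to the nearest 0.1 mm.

PW ≈ 7.6 mm

Precipitable water is the column-integrated vapour mass per unit area: PW = (1/g) Σ q̄ Δp, with q in kg/kg and Δp in Pa (1 kg/m² of water = 1 mm).
Layer 100–58 kPa: Δp = 420 hPa = 42000 Pa, q̄ = 0.0014 kg/kg → 0.0014 × 42000 / 9.8 = 6.00 mm
Layer 58–46 kPa: Δp = 120 hPa = 12000 Pa, q̄ = 0.00078 kg/kg → 0.00078 × 12000 / 9.8 = 0.96 mm
Layer 46–36 kPa: Δp = 100 hPa = 10000 Pa, q̄ = 0.00052 kg/kg → 0.00052 × 10000 / 9.8 = 0.53 mm
Layer 36–20 kPa: Δp = 160 hPa = 16000 Pa, q̄ = 8.9e-05 kg/kg → 8.9e-05 × 16000 / 9.8 = 0.15 mm
PW = 6.00 + 0.96 + 0.53 + 0.15 = 7.64 ≈ 7.6 mm.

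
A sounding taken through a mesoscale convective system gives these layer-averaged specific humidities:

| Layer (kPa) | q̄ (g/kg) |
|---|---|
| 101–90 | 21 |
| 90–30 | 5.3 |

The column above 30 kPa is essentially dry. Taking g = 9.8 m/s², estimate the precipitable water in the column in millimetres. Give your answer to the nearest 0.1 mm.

PW ≈ 56.0 mm

Precipitable water is the column-integrated vapour mass per unit area: PW = (1/g) Σ q̄ Δp, with q in kg/kg and Δp in Pa (1 kg/m² of water = 1 mm).
Layer 101–90 kPa: Δp = 110 hPa = 11000 Pa, q̄ = 0.021 kg/kg → 0.021 × 11000 / 9.8 = 23.57 mm
Layer 90–30 kPa: Δp = 600 hPa = 60000 Pa, q̄ = 0.0053 kg/kg → 0.0053 × 60000 / 9.8 = 32.45 mm
PW = 23.57 + 32.45 = 56.02 ≈ 56.0 mm.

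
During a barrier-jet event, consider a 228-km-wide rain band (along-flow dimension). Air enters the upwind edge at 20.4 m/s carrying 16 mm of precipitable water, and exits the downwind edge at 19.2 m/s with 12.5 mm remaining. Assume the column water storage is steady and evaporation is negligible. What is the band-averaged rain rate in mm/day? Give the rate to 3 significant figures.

Column moisture flux per unit crosswind length is F = V × PW.
Inflow: F_in = 20.4 × 16 = 326.4 mm·m/s
Outflow: F_out = 19.2 × 12.5 = 240 mm·m/s
Steady-state rate R = (F_in − F_out)/L = (326.4 − 240) / 228000 m = 3.789e-04 mm/s.
R = 3.789e-04 × 3600 × 24 = 32.7 mm/day.

R ≈ 32.7 mm/day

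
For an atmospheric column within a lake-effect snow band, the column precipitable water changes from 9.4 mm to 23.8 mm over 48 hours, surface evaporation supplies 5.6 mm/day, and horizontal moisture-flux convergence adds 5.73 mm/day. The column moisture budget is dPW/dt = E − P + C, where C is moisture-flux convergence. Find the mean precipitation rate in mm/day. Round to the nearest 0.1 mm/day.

P ≈ 4.1 mm/day

dPW/dt = (23.8 − 9.4) mm / (48/24 day) = +7.200 mm/day.
P = E + C − dPW/dt = 5.6 + (5.73) − (+7.200) = 4.1 mm/day.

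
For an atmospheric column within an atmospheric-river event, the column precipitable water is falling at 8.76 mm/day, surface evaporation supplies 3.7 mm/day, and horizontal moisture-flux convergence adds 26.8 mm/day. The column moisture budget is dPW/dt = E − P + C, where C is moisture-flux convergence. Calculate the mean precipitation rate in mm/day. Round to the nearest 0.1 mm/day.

P ≈ 39.3 mm/day

dPW/dt = -8.76 mm/day.
P = E + C − dPW/dt = 3.7 + (26.8) − (-8.76) = 39.3 mm/day.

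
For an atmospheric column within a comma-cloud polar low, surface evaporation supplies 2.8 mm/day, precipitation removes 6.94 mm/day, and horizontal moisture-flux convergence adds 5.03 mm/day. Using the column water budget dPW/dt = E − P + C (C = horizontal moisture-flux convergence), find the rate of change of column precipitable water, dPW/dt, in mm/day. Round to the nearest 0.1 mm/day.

dPW/dt = E − P + C = 2.8 − 6.94 + (5.03) = 0.9 mm/day.

dPW/dt ≈ 0.9 mm/day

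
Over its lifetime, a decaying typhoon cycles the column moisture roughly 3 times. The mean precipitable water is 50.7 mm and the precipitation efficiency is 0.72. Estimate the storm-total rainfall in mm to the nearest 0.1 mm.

rainfall ≈ 109.5 mm

Each cycle deposits ε × PW = 0.72 × 50.7 = 36.504 mm.
Over 3 cycles: 3 × 36.504 = 109.5 mm.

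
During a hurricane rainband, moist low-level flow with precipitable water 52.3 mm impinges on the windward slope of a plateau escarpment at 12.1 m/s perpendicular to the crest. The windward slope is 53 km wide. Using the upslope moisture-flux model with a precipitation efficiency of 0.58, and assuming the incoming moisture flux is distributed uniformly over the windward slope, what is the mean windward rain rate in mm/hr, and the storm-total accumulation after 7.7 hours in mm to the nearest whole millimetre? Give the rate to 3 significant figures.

Incoming column moisture flux per unit ridge length: F = V × PW = 12.1 × 52.3 = 632.83 mm·m/s.
Spread over the 53 km slope with efficiency ε = 0.58: R = ε·F/W = 0.58 × 632.83 / 53000 m = 6.925e-03 mm/s.
R = 6.925e-03 × 3600 = 24.9 mm/hr.
Over 7.7 h: total = 24.9 × 7.7 = 191.73 ≈ 192 mm.

R ≈ 24.9 mm/hr; total ≈ 192 mm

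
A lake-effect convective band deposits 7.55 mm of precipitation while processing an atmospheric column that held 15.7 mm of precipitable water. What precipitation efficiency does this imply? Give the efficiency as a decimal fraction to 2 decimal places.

ε ≈ 0.48

ε = precipitation / PW = 7.55 / 15.7 = 0.48.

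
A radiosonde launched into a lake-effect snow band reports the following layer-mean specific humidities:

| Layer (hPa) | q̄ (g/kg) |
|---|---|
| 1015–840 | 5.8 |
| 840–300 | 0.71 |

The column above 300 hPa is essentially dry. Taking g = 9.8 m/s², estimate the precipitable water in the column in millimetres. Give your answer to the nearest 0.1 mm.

Precipitable water is the column-integrated vapour mass per unit area: PW = (1/g) Σ q̄ Δp, with q in kg/kg and Δp in Pa (1 kg/m² of water = 1 mm).
Layer 1015–840 hPa: Δp = 175 hPa = 17500 Pa, q̄ = 0.0058 kg/kg → 0.0058 × 17500 / 9.8 = 10.36 mm
Layer 840–300 hPa: Δp = 540 hPa = 54000 Pa, q̄ = 0.00071 kg/kg → 0.00071 × 54000 / 9.8 = 3.91 mm
PW = 10.36 + 3.91 = 14.27 ≈ 14.3 mm.

PW ≈ 14.3 mm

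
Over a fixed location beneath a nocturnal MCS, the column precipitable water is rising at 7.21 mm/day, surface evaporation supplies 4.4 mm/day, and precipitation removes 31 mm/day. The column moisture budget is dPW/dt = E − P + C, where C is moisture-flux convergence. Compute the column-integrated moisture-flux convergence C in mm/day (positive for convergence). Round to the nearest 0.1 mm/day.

dPW/dt = +7.21 mm/day.
C = dPW/dt − E + P = (+7.21) − 4.4 + 31 = 33.8 mm/day.

C ≈ 33.8 mm/day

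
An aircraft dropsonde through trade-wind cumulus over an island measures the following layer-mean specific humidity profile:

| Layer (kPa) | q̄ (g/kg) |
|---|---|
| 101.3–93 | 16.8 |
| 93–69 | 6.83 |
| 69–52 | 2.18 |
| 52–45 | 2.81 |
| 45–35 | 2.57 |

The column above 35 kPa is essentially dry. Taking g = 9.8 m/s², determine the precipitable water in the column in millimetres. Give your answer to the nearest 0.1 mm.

PW ≈ 39.4 mm

Precipitable water is the column-integrated vapour mass per unit area: PW = (1/g) Σ q̄ Δp, with q in kg/kg and Δp in Pa (1 kg/m² of water = 1 mm).
Layer 101.3–93 kPa: Δp = 83 hPa = 8300 Pa, q̄ = 0.0168 kg/kg → 0.0168 × 8300 / 9.8 = 14.23 mm
Layer 93–69 kPa: Δp = 240 hPa = 24000 Pa, q̄ = 0.00683 kg/kg → 0.00683 × 24000 / 9.8 = 16.73 mm
Layer 69–52 kPa: Δp = 170 hPa = 17000 Pa, q̄ = 0.00218 kg/kg → 0.00218 × 17000 / 9.8 = 3.78 mm
Layer 52–45 kPa: Δp = 70 hPa = 7000 Pa, q̄ = 0.00281 kg/kg → 0.00281 × 7000 / 9.8 = 2.01 mm
Layer 45–35 kPa: Δp = 100 hPa = 10000 Pa, q̄ = 0.00257 kg/kg → 0.00257 × 10000 / 9.8 = 2.62 mm
PW = 14.23 + 16.73 + 3.78 + 2.01 + 2.62 = 39.37 ≈ 39.4 mm.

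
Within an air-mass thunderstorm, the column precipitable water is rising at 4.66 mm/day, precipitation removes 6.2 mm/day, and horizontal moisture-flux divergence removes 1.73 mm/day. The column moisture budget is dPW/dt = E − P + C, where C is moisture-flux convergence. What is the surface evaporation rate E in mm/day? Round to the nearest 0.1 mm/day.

dPW/dt = +4.66 mm/day.
E = dPW/dt + P − C = (+4.66) + 6.2 − (-1.73) = 12.6 mm/day.

E ≈ 12.6 mm/day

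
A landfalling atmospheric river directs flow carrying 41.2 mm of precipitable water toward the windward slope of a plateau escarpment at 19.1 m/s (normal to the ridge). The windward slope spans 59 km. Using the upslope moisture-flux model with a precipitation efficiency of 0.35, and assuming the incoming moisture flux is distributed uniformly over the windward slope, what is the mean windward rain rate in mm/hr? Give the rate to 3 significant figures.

Incoming column moisture flux per unit ridge length: F = V × PW = 19.1 × 41.2 = 786.92 mm·m/s.
Spread over the 59 km slope with efficiency ε = 0.35: R = ε·F/W = 0.35 × 786.92 / 59000 m = 4.668e-03 mm/s.
R = 4.668e-03 × 3600 = 16.8 mm/hr.

R ≈ 16.8 mm/hr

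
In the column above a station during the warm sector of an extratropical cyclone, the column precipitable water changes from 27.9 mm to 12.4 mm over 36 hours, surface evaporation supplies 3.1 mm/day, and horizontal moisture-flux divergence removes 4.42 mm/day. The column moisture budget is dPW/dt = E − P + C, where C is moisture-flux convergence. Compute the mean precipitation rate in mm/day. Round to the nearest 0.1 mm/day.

dPW/dt = (12.4 − 27.9) mm / (36/24 day) = -10.333 mm/day.
P = E + C − dPW/dt = 3.1 + (-4.42) − (-10.333) = 9.0 mm/day.

P ≈ 9.0 mm/day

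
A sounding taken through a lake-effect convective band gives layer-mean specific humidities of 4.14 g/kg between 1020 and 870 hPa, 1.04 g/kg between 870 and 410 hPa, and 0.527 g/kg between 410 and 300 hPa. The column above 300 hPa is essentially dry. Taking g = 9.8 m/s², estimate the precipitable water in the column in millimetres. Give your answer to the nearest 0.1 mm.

PW ≈ 11.8 mm

Precipitable water is the column-integrated vapour mass per unit area: PW = (1/g) Σ q̄ Δp, with q in kg/kg and Δp in Pa (1 kg/m² of water = 1 mm).
Layer 1020–870 hPa: Δp = 150 hPa = 15000 Pa, q̄ = 0.00414 kg/kg → 0.00414 × 15000 / 9.8 = 6.34 mm
Layer 870–410 hPa: Δp = 460 hPa = 46000 Pa, q̄ = 0.00104 kg/kg → 0.00104 × 46000 / 9.8 = 4.88 mm
Layer 410–300 hPa: Δp = 110 hPa = 11000 Pa, q̄ = 0.000527 kg/kg → 0.000527 × 11000 / 9.8 = 0.59 mm
PW = 6.34 + 4.88 + 0.59 = 11.81 ≈ 11.8 mm.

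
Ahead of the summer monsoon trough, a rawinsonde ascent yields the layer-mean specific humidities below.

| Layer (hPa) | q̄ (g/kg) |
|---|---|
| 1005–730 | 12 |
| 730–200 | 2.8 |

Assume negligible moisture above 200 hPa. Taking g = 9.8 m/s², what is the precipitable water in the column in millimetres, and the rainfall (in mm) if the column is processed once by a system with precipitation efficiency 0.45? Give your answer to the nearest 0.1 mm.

Precipitable water is the column-integrated vapour mass per unit area: PW = (1/g) Σ q̄ Δp, with q in kg/kg and Δp in Pa (1 kg/m² of water = 1 mm).
Layer 1005–730 hPa: Δp = 275 hPa = 27500 Pa, q̄ = 0.012 kg/kg → 0.012 × 27500 / 9.8 = 33.67 mm
Layer 730–200 hPa: Δp = 530 hPa = 53000 Pa, q̄ = 0.0028 kg/kg → 0.0028 × 53000 / 9.8 = 15.14 mm
PW = 33.67 + 15.14 = 48.81 ≈ 48.8 mm.
Rainfall = ε × PW = 0.45 × 48.8 = 22.0 mm.

PW ≈ 48.8 mm; rainfall ≈ 22.0 mm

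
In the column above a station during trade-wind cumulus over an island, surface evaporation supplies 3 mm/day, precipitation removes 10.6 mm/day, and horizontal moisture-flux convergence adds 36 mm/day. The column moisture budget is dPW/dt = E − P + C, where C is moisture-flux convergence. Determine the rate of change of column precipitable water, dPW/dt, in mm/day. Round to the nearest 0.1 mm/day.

dPW/dt ≈ 28.4 mm/day

dPW/dt = E − P + C = 3 − 10.6 + (36) = 28.4 mm/day.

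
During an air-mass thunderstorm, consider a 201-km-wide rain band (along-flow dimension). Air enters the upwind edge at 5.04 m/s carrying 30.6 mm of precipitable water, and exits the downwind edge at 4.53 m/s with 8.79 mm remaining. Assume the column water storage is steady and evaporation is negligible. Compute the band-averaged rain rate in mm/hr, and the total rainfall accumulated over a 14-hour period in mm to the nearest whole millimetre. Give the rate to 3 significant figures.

R ≈ 2.05 mm/hr; total ≈ 29 mm

Column moisture flux per unit crosswind length is F = V × PW.
Inflow: F_in = 5.04 × 30.6 = 154.224 mm·m/s
Outflow: F_out = 4.53 × 8.79 = 39.8187 mm·m/s
Steady-state rate R = (F_in − F_out)/L = (154.224 − 39.8187) / 201000 m = 5.692e-04 mm/s.
R = 5.692e-04 × 3600 = 2.05 mm/hr.
Over 14 h: total = 2.05 × 14 = 28.7 ≈ 29 mm.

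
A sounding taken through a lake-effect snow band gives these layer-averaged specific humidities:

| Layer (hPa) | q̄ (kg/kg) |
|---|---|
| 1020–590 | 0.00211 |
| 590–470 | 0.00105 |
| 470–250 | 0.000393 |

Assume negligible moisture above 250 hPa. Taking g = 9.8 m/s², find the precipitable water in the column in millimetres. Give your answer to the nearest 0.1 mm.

Precipitable water is the column-integrated vapour mass per unit area: PW = (1/g) Σ q̄ Δp, with q in kg/kg and Δp in Pa (1 kg/m² of water = 1 mm).
Layer 1020–590 hPa: Δp = 430 hPa = 43000 Pa, q̄ = 0.00211 kg/kg → 0.00211 × 43000 / 9.8 = 9.26 mm
Layer 590–470 hPa: Δp = 120 hPa = 12000 Pa, q̄ = 0.00105 kg/kg → 0.00105 × 12000 / 9.8 = 1.29 mm
Layer 470–250 hPa: Δp = 220 hPa = 22000 Pa, q̄ = 0.000393 kg/kg → 0.000393 × 22000 / 9.8 = 0.88 mm
PW = 9.26 + 1.29 + 0.88 = 11.43 ≈ 11.4 mm.

PW ≈ 11.4 mm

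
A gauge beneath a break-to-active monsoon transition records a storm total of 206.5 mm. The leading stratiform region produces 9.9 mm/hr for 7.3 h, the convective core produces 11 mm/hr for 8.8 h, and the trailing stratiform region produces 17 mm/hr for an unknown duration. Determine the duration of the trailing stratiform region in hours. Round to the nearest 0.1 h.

Known phases: 9.9 × 7.3 + 11 × 8.8 = 72.27 + 96.8 = 169.07 mm.
Remaining depth = 206.5 − 169.07 = 37.43 mm.
Duration = 37.43 / 17 = 2.2 h.

duration ≈ 2.2 h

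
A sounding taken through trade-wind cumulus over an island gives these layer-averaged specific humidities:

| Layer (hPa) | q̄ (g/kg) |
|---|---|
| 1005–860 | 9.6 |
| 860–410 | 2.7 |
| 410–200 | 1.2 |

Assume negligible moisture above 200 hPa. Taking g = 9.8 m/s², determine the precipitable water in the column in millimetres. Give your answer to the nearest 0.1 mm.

Precipitable water is the column-integrated vapour mass per unit area: PW = (1/g) Σ q̄ Δp, with q in kg/kg and Δp in Pa (1 kg/m² of water = 1 mm).
Layer 1005–860 hPa: Δp = 145 hPa = 14500 Pa, q̄ = 0.0096 kg/kg → 0.0096 × 14500 / 9.8 = 14.20 mm
Layer 860–410 hPa: Δp = 450 hPa = 45000 Pa, q̄ = 0.0027 kg/kg → 0.0027 × 45000 / 9.8 = 12.40 mm
Layer 410–200 hPa: Δp = 210 hPa = 21000 Pa, q̄ = 0.0012 kg/kg → 0.0012 × 21000 / 9.8 = 2.57 mm
PW = 14.20 + 12.40 + 2.57 = 29.17 ≈ 29.2 mm.

PW ≈ 29.2 mm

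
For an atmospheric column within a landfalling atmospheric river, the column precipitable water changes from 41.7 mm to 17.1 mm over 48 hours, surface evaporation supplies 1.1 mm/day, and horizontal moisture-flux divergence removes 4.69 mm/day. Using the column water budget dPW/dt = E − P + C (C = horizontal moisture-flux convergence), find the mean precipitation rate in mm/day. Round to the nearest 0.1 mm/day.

dPW/dt = (17.1 − 41.7) mm / (48/24 day) = -12.300 mm/day.
P = E + C − dPW/dt = 1.1 + (-4.69) − (-12.300) = 8.7 mm/day.

P ≈ 8.7 mm/day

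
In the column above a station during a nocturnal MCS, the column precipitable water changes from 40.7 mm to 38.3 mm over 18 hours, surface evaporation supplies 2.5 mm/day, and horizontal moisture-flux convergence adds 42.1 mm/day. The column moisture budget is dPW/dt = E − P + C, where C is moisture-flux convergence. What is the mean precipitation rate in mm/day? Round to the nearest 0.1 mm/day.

P ≈ 47.8 mm/day

dPW/dt = (38.3 − 40.7) mm / (18/24 day) = -3.200 mm/day.
P = E + C − dPW/dt = 2.5 + (42.1) − (-3.200) = 47.8 mm/day.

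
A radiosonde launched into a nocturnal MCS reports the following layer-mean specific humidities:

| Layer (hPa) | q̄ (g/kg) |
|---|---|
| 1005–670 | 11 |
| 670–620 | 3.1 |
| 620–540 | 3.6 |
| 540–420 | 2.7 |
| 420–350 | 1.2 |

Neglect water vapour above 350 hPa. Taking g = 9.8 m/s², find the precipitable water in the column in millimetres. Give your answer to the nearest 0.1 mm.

PW ≈ 46.3 mm

Precipitable water is the column-integrated vapour mass per unit area: PW = (1/g) Σ q̄ Δp, with q in kg/kg and Δp in Pa (1 kg/m² of water = 1 mm).
Layer 1005–670 hPa: Δp = 335 hPa = 33500 Pa, q̄ = 0.011 kg/kg → 0.011 × 33500 / 9.8 = 37.60 mm
Layer 670–620 hPa: Δp = 50 hPa = 5000 Pa, q̄ = 0.0031 kg/kg → 0.0031 × 5000 / 9.8 = 1.58 mm
Layer 620–540 hPa: Δp = 80 hPa = 8000 Pa, q̄ = 0.0036 kg/kg → 0.0036 × 8000 / 9.8 = 2.94 mm
Layer 540–420 hPa: Δp = 120 hPa = 12000 Pa, q̄ = 0.0027 kg/kg → 0.0027 × 12000 / 9.8 = 3.31 mm
Layer 420–350 hPa: Δp = 70 hPa = 7000 Pa, q̄ = 0.0012 kg/kg → 0.0012 × 7000 / 9.8 = 0.86 mm
PW = 37.60 + 1.58 + 2.94 + 3.31 + 0.86 = 46.29 ≈ 46.3 mm.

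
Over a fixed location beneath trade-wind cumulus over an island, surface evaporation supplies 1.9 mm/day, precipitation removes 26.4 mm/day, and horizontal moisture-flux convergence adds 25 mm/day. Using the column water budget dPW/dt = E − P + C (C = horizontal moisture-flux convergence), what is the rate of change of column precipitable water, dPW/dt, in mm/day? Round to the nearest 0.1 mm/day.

dPW/dt ≈ 0.5 mm/day

dPW/dt = E − P + C = 1.9 − 26.4 + (25) = 0.5 mm/day.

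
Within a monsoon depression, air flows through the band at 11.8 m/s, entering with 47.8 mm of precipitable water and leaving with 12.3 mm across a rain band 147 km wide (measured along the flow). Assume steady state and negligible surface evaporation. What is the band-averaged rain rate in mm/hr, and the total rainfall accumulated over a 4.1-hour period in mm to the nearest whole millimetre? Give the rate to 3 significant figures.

R ≈ 10.3 mm/hr; total ≈ 42 mm

Column moisture flux per unit crosswind length is F = V × PW.
Inflow: F_in = 11.8 × 47.8 = 564.04 mm·m/s
Outflow: F_out = 11.8 × 12.3 = 145.14 mm·m/s
Steady-state rate R = (F_in − F_out)/L = (564.04 − 145.14) / 147000 m = 2.850e-03 mm/s.
R = 2.850e-03 × 3600 = 10.3 mm/hr.
Over 4.1 h: total = 10.3 × 4.1 = 42.23 ≈ 42 mm.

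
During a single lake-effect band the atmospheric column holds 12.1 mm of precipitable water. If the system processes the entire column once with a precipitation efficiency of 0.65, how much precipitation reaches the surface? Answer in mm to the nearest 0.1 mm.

precipitation ≈ 7.9 mm

Precipitation = ε × PW = 0.65 × 12.1 = 7.9 mm.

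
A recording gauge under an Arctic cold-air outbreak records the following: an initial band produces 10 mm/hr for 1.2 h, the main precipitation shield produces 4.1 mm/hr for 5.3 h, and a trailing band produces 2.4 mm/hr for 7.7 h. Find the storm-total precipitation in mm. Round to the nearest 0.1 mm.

Total = Σ Rᵢ Δtᵢ = 10 × 1.2 + 4.1 × 5.3 + 2.4 × 7.7
      = 12 + 21.73 + 18.48 = 52.2 mm.

total ≈ 52.2 mm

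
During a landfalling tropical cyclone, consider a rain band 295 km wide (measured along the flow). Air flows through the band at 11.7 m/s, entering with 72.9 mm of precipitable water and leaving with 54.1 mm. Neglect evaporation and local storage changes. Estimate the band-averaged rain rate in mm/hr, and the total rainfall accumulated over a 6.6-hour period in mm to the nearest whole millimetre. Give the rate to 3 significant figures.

Column moisture flux per unit crosswind length is F = V × PW.
Inflow: F_in = 11.7 × 72.9 = 852.93 mm·m/s
Outflow: F_out = 11.7 × 54.1 = 632.97 mm·m/s
Steady-state rate R = (F_in − F_out)/L = (852.93 − 632.97) / 295000 m = 7.456e-04 mm/s.
R = 7.456e-04 × 3600 = 2.68 mm/hr.
Over 6.6 h: total = 2.68 × 6.6 = 17.688 ≈ 18 mm.

R ≈ 2.68 mm/hr; total ≈ 18 mm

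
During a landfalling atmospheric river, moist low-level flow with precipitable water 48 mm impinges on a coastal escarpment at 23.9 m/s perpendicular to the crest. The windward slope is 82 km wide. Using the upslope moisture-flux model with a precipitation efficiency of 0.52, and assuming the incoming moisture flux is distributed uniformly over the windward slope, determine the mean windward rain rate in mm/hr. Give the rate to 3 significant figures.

Incoming column moisture flux per unit ridge length: F = V × PW = 23.9 × 48 = 1147.2 mm·m/s.
Spread over the 82 km slope with efficiency ε = 0.52: R = ε·F/W = 0.52 × 1147.2 / 82000 m = 7.275e-03 mm/s.
R = 7.275e-03 × 3600 = 26.2 mm/hr.

R ≈ 26.2 mm/hr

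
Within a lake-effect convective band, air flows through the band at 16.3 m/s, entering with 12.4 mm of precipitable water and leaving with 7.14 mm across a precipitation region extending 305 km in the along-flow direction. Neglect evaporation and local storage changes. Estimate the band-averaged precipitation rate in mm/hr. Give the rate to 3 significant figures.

Column moisture flux per unit crosswind length is F = V × PW.
Inflow: F_in = 16.3 × 12.4 = 202.12 mm·m/s
Outflow: F_out = 16.3 × 7.14 = 116.382 mm·m/s
Steady-state rate R = (F_in − F_out)/L = (202.12 − 116.382) / 305000 m = 2.811e-04 mm/s.
R = 2.811e-04 × 3600 = 1.01 mm/hr.

R ≈ 1.01 mm/hr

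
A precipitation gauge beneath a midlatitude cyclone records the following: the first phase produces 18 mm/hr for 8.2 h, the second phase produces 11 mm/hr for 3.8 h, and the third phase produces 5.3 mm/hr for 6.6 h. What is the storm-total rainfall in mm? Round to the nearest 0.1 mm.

total ≈ 224.4 mm

Total = Σ Rᵢ Δtᵢ = 18 × 8.2 + 11 × 3.8 + 5.3 × 6.6
      = 147.6 + 41.8 + 34.98 = 224.4 mm.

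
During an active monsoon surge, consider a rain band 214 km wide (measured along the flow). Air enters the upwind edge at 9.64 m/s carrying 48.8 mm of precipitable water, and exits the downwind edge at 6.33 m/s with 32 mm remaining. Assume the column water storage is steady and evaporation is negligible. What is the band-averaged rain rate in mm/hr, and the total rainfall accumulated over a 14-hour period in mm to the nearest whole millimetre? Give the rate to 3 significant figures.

Column moisture flux per unit crosswind length is F = V × PW.
Inflow: F_in = 9.64 × 48.8 = 470.432 mm·m/s
Outflow: F_out = 6.33 × 32 = 202.56 mm·m/s
Steady-state rate R = (F_in − F_out)/L = (470.432 − 202.56) / 214000 m = 1.252e-03 mm/s.
R = 1.252e-03 × 3600 = 4.51 mm/hr.
Over 14 h: total = 4.51 × 14 = 63.14 ≈ 63 mm.

R ≈ 4.51 mm/hr; total ≈ 63 mm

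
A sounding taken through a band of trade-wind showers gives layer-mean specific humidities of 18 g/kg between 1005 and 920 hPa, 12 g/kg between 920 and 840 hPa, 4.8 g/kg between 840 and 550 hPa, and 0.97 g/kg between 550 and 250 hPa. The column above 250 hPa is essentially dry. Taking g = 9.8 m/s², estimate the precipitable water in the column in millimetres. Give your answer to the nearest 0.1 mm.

Precipitable water is the column-integrated vapour mass per unit area: PW = (1/g) Σ q̄ Δp, with q in kg/kg and Δp in Pa (1 kg/m² of water = 1 mm).
Layer 1005–920 hPa: Δp = 85 hPa = 8500 Pa, q̄ = 0.018 kg/kg → 0.018 × 8500 / 9.8 = 15.61 mm
Layer 920–840 hPa: Δp = 80 hPa = 8000 Pa, q̄ = 0.012 kg/kg → 0.012 × 8000 / 9.8 = 9.80 mm
Layer 840–550 hPa: Δp = 290 hPa = 29000 Pa, q̄ = 0.0048 kg/kg → 0.0048 × 29000 / 9.8 = 14.20 mm
Layer 550–250 hPa: Δp = 300 hPa = 30000 Pa, q̄ = 0.00097 kg/kg → 0.00097 × 30000 / 9.8 = 2.97 mm
PW = 15.61 + 9.80 + 14.20 + 2.97 = 42.58 ≈ 42.6 mm.

PW ≈ 42.6 mm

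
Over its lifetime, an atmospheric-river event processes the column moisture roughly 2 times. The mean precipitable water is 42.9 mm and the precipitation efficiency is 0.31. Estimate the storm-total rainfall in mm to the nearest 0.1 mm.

Each cycle deposits ε × PW = 0.31 × 42.9 = 13.299 mm.
Over 2 cycles: 2 × 13.299 = 26.6 mm.

rainfall ≈ 26.6 mm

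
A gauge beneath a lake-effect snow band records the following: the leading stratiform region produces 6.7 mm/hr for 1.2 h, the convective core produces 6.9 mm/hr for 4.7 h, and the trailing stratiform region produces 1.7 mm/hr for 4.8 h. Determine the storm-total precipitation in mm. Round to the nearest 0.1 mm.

Total = Σ Rᵢ Δtᵢ = 6.7 × 1.2 + 6.9 × 4.7 + 1.7 × 4.8
      = 8.04 + 32.43 + 8.16 = 48.6 mm.

total ≈ 48.6 mm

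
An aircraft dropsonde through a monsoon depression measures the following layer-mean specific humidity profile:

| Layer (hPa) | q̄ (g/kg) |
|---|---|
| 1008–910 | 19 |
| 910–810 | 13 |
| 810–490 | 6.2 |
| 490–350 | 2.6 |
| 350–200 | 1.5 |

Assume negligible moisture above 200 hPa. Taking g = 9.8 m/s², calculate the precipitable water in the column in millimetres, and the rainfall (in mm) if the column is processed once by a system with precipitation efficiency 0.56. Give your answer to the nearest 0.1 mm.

PW ≈ 58.5 mm; rainfall ≈ 32.8 mm

Precipitable water is the column-integrated vapour mass per unit area: PW = (1/g) Σ q̄ Δp, with q in kg/kg and Δp in Pa (1 kg/m² of water = 1 mm).
Layer 1008–910 hPa: Δp = 98 hPa = 9800 Pa, q̄ = 0.019 kg/kg → 0.019 × 9800 / 9.8 = 19.00 mm
Layer 910–810 hPa: Δp = 100 hPa = 10000 Pa, q̄ = 0.013 kg/kg → 0.013 × 10000 / 9.8 = 13.27 mm
Layer 810–490 hPa: Δp = 320 hPa = 32000 Pa, q̄ = 0.0062 kg/kg → 0.0062 × 32000 / 9.8 = 20.24 mm
Layer 490–350 hPa: Δp = 140 hPa = 14000 Pa, q̄ = 0.0026 kg/kg → 0.0026 × 14000 / 9.8 = 3.71 mm
Layer 350–200 hPa: Δp = 150 hPa = 15000 Pa, q̄ = 0.0015 kg/kg → 0.0015 × 15000 / 9.8 = 2.30 mm
PW = 19.00 + 13.27 + 20.24 + 3.71 + 2.30 = 58.52 ≈ 58.5 mm.
Rainfall = ε × PW = 0.56 × 58.5 = 32.8 mm.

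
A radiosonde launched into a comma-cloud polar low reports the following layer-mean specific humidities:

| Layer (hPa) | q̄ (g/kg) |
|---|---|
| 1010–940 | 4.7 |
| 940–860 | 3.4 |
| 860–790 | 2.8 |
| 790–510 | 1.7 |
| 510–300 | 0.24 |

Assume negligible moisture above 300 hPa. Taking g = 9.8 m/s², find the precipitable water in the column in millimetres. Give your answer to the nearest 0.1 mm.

PW ≈ 13.5 mm

Precipitable water is the column-integrated vapour mass per unit area: PW = (1/g) Σ q̄ Δp, with q in kg/kg and Δp in Pa (1 kg/m² of water = 1 mm).
Layer 1010–940 hPa: Δp = 70 hPa = 7000 Pa, q̄ = 0.0047 kg/kg → 0.0047 × 7000 / 9.8 = 3.36 mm
Layer 940–860 hPa: Δp = 80 hPa = 8000 Pa, q̄ = 0.0034 kg/kg → 0.0034 × 8000 / 9.8 = 2.78 mm
Layer 860–790 hPa: Δp = 70 hPa = 7000 Pa, q̄ = 0.0028 kg/kg → 0.0028 × 7000 / 9.8 = 2.00 mm
Layer 790–510 hPa: Δp = 280 hPa = 28000 Pa, q̄ = 0.0017 kg/kg → 0.0017 × 28000 / 9.8 = 4.86 mm
Layer 510–300 hPa: Δp = 210 hPa = 21000 Pa, q̄ = 0.00024 kg/kg → 0.00024 × 21000 / 9.8 = 0.51 mm
PW = 3.36 + 2.78 + 2.00 + 4.86 + 0.51 = 13.51 ≈ 13.5 mm.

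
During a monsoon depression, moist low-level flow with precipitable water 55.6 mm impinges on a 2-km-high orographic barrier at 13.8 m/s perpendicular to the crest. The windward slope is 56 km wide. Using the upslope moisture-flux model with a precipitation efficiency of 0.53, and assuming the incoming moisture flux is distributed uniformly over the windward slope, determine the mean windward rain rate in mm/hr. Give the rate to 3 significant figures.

R ≈ 26.1 mm/hr

Incoming column moisture flux per unit ridge length: F = V × PW = 13.8 × 55.6 = 767.28 mm·m/s.
Spread over the 56 km slope with efficiency ε = 0.53: R = ε·F/W = 0.53 × 767.28 / 56000 m = 7.262e-03 mm/s.
R = 7.262e-03 × 3600 = 26.1 mm/hr.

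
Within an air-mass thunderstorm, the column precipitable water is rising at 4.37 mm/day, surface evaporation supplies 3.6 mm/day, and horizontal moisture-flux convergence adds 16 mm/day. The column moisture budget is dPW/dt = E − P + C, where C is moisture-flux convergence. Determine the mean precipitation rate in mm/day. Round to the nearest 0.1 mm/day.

dPW/dt = +4.37 mm/day.
P = E + C − dPW/dt = 3.6 + (16) − (+4.37) = 15.2 mm/day.

P ≈ 15.2 mm/day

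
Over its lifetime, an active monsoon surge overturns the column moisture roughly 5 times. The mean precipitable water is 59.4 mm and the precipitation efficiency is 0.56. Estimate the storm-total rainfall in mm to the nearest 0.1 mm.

Each cycle deposits ε × PW = 0.56 × 59.4 = 33.264 mm.
Over 5 cycles: 5 × 33.264 = 166.3 mm.

rainfall ≈ 166.3 mm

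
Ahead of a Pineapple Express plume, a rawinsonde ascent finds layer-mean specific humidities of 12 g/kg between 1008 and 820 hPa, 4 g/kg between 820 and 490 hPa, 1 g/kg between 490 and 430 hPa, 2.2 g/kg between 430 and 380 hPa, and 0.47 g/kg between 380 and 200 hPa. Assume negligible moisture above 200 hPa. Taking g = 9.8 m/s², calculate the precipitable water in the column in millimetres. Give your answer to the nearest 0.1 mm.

PW ≈ 39.1 mm

Precipitable water is the column-integrated vapour mass per unit area: PW = (1/g) Σ q̄ Δp, with q in kg/kg and Δp in Pa (1 kg/m² of water = 1 mm).
Layer 1008–820 hPa: Δp = 188 hPa = 18800 Pa, q̄ = 0.012 kg/kg → 0.012 × 18800 / 9.8 = 23.02 mm
Layer 820–490 hPa: Δp = 330 hPa = 33000 Pa, q̄ = 0.004 kg/kg → 0.004 × 33000 / 9.8 = 13.47 mm
Layer 490–430 hPa: Δp = 60 hPa = 6000 Pa, q̄ = 0.001 kg/kg → 0.001 × 6000 / 9.8 = 0.61 mm
Layer 430–380 hPa: Δp = 50 hPa = 5000 Pa, q̄ = 0.0022 kg/kg → 0.0022 × 5000 / 9.8 = 1.12 mm
Layer 380–200 hPa: Δp = 180 hPa = 18000 Pa, q̄ = 0.00047 kg/kg → 0.00047 × 18000 / 9.8 = 0.86 mm
PW = 23.02 + 13.47 + 0.61 + 1.12 + 0.86 = 39.08 ≈ 39.1 mm.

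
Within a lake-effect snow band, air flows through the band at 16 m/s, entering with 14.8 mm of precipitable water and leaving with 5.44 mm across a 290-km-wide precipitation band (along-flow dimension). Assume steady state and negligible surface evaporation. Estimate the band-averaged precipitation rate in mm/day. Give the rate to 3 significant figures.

R ≈ 44.6 mm/day

Column moisture flux per unit crosswind length is F = V × PW.
Inflow: F_in = 16 × 14.8 = 236.8 mm·m/s
Outflow: F_out = 16 × 5.44 = 87.04 mm·m/s
Steady-state rate R = (F_in − F_out)/L = (236.8 − 87.04) / 290000 m = 5.164e-04 mm/s.
R = 5.164e-04 × 3600 × 24 = 44.6 mm/day.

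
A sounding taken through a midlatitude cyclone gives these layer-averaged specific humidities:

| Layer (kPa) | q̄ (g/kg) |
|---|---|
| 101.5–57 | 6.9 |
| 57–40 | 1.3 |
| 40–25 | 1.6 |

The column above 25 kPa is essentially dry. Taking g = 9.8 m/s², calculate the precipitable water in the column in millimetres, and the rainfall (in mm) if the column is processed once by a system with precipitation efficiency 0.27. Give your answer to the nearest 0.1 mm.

PW ≈ 36.0 mm; rainfall ≈ 9.7 mm

Precipitable water is the column-integrated vapour mass per unit area: PW = (1/g) Σ q̄ Δp, with q in kg/kg and Δp in Pa (1 kg/m² of water = 1 mm).
Layer 101.5–57 kPa: Δp = 445 hPa = 44500 Pa, q̄ = 0.0069 kg/kg → 0.0069 × 44500 / 9.8 = 31.33 mm
Layer 57–40 kPa: Δp = 170 hPa = 17000 Pa, q̄ = 0.0013 kg/kg → 0.0013 × 17000 / 9.8 = 2.26 mm
Layer 40–25 kPa: Δp = 150 hPa = 15000 Pa, q̄ = 0.0016 kg/kg → 0.0016 × 15000 / 9.8 = 2.45 mm
PW = 31.33 + 2.26 + 2.45 = 36.04 ≈ 36.0 mm.
Rainfall = ε × PW = 0.27 × 36.0 = 9.7 mm.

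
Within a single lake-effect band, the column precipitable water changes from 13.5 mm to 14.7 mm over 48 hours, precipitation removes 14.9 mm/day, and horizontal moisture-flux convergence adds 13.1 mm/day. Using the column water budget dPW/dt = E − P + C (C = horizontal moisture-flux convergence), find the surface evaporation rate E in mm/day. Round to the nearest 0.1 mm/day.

dPW/dt = (14.7 − 13.5) mm / (48/24 day) = +0.600 mm/day.
E = dPW/dt + P − C = (+0.600) + 14.9 − (13.1) = 2.4 mm/day.

E ≈ 2.4 mm/day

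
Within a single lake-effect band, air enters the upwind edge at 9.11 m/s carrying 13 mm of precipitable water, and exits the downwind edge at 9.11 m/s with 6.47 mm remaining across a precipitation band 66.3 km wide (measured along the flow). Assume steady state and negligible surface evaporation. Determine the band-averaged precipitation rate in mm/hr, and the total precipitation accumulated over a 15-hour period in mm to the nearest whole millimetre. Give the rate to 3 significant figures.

R ≈ 3.23 mm/hr; total ≈ 48 mm

Column moisture flux per unit crosswind length is F = V × PW.
Inflow: F_in = 9.11 × 13 = 118.43 mm·m/s
Outflow: F_out = 9.11 × 6.47 = 58.9417 mm·m/s
Steady-state rate R = (F_in − F_out)/L = (118.43 − 58.9417) / 66300 m = 8.973e-04 mm/s.
R = 8.973e-04 × 3600 = 3.23 mm/hr.
Over 15 h: total = 3.23 × 15 = 48.45 ≈ 48 mm.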